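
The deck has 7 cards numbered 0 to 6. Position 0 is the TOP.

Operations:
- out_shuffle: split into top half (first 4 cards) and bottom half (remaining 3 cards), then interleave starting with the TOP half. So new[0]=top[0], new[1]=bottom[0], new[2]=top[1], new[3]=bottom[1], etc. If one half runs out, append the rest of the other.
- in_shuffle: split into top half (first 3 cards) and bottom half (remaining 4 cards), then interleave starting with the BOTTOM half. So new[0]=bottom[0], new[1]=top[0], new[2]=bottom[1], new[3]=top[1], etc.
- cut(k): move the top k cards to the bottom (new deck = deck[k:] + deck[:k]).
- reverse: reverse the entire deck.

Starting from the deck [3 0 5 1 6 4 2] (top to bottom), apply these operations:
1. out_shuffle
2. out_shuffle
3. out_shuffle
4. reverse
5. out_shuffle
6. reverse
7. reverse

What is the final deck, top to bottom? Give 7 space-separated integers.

After op 1 (out_shuffle): [3 6 0 4 5 2 1]
After op 2 (out_shuffle): [3 5 6 2 0 1 4]
After op 3 (out_shuffle): [3 0 5 1 6 4 2]
After op 4 (reverse): [2 4 6 1 5 0 3]
After op 5 (out_shuffle): [2 5 4 0 6 3 1]
After op 6 (reverse): [1 3 6 0 4 5 2]
After op 7 (reverse): [2 5 4 0 6 3 1]

Answer: 2 5 4 0 6 3 1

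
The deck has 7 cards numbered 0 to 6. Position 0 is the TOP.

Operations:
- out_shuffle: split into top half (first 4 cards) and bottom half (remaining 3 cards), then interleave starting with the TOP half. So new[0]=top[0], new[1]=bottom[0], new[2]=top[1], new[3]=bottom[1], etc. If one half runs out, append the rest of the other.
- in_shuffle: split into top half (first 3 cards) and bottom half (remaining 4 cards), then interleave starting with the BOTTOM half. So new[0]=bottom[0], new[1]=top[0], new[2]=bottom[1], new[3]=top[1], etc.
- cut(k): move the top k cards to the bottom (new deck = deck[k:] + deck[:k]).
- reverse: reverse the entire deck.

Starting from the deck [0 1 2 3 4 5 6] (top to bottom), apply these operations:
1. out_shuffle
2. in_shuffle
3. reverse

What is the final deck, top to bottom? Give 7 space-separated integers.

After op 1 (out_shuffle): [0 4 1 5 2 6 3]
After op 2 (in_shuffle): [5 0 2 4 6 1 3]
After op 3 (reverse): [3 1 6 4 2 0 5]

Answer: 3 1 6 4 2 0 5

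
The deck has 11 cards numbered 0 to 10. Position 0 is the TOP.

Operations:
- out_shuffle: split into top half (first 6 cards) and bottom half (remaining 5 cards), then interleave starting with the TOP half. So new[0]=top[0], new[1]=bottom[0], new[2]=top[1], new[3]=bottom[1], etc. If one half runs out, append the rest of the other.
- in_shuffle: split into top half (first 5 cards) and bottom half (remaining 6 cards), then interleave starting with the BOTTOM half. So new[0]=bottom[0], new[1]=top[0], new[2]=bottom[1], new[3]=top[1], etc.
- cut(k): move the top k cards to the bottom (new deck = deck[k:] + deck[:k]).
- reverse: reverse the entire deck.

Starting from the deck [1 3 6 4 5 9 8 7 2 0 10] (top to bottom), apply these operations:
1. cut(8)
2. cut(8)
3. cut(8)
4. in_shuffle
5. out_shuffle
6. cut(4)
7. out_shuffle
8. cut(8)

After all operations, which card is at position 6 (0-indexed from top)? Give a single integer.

Answer: 7

Derivation:
After op 1 (cut(8)): [2 0 10 1 3 6 4 5 9 8 7]
After op 2 (cut(8)): [9 8 7 2 0 10 1 3 6 4 5]
After op 3 (cut(8)): [6 4 5 9 8 7 2 0 10 1 3]
After op 4 (in_shuffle): [7 6 2 4 0 5 10 9 1 8 3]
After op 5 (out_shuffle): [7 10 6 9 2 1 4 8 0 3 5]
After op 6 (cut(4)): [2 1 4 8 0 3 5 7 10 6 9]
After op 7 (out_shuffle): [2 5 1 7 4 10 8 6 0 9 3]
After op 8 (cut(8)): [0 9 3 2 5 1 7 4 10 8 6]
Position 6: card 7.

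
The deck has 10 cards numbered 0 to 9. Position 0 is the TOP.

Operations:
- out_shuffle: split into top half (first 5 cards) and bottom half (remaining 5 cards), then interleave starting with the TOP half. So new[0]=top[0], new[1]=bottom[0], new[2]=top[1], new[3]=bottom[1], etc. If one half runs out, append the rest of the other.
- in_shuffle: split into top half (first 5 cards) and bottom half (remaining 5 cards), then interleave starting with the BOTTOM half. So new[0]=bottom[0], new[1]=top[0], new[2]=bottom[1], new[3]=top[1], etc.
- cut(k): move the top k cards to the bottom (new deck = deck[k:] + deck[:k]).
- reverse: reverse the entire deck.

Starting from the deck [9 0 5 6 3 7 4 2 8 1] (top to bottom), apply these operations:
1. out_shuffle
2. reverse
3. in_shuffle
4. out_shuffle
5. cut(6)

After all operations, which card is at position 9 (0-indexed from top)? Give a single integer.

After op 1 (out_shuffle): [9 7 0 4 5 2 6 8 3 1]
After op 2 (reverse): [1 3 8 6 2 5 4 0 7 9]
After op 3 (in_shuffle): [5 1 4 3 0 8 7 6 9 2]
After op 4 (out_shuffle): [5 8 1 7 4 6 3 9 0 2]
After op 5 (cut(6)): [3 9 0 2 5 8 1 7 4 6]
Position 9: card 6.

Answer: 6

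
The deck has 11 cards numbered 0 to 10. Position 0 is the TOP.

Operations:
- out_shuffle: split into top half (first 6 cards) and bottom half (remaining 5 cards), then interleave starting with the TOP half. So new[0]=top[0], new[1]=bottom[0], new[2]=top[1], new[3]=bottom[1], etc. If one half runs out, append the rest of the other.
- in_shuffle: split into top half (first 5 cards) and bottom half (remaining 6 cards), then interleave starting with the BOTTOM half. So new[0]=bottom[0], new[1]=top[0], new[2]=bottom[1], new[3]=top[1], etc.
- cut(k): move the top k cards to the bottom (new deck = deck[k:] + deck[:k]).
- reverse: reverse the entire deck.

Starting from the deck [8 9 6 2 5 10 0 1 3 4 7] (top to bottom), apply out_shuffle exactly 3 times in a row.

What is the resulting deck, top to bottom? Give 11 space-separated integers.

After op 1 (out_shuffle): [8 0 9 1 6 3 2 4 5 7 10]
After op 2 (out_shuffle): [8 2 0 4 9 5 1 7 6 10 3]
After op 3 (out_shuffle): [8 1 2 7 0 6 4 10 9 3 5]

Answer: 8 1 2 7 0 6 4 10 9 3 5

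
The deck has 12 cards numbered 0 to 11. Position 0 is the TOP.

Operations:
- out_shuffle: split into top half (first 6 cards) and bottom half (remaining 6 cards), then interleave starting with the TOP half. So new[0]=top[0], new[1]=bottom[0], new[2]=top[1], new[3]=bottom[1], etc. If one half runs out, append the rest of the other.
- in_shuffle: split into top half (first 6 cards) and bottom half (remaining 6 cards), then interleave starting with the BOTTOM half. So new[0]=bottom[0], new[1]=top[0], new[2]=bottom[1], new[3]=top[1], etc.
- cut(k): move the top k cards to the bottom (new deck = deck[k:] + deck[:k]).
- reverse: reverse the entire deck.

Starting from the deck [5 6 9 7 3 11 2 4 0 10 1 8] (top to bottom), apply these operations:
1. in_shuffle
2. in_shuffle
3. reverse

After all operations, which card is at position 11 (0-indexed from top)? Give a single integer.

Answer: 10

Derivation:
After op 1 (in_shuffle): [2 5 4 6 0 9 10 7 1 3 8 11]
After op 2 (in_shuffle): [10 2 7 5 1 4 3 6 8 0 11 9]
After op 3 (reverse): [9 11 0 8 6 3 4 1 5 7 2 10]
Position 11: card 10.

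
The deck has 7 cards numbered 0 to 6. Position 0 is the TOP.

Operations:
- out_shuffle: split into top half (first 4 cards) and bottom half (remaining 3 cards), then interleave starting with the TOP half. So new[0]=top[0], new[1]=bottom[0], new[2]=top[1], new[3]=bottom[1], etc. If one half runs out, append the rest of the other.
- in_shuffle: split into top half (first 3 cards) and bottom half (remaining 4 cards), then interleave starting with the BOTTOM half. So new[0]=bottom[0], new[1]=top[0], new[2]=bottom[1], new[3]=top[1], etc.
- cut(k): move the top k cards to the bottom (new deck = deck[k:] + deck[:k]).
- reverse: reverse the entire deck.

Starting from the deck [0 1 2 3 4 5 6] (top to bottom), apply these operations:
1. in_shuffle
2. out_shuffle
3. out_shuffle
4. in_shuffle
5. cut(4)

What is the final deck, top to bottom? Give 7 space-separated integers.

Answer: 1 5 2 6 3 0 4

Derivation:
After op 1 (in_shuffle): [3 0 4 1 5 2 6]
After op 2 (out_shuffle): [3 5 0 2 4 6 1]
After op 3 (out_shuffle): [3 4 5 6 0 1 2]
After op 4 (in_shuffle): [6 3 0 4 1 5 2]
After op 5 (cut(4)): [1 5 2 6 3 0 4]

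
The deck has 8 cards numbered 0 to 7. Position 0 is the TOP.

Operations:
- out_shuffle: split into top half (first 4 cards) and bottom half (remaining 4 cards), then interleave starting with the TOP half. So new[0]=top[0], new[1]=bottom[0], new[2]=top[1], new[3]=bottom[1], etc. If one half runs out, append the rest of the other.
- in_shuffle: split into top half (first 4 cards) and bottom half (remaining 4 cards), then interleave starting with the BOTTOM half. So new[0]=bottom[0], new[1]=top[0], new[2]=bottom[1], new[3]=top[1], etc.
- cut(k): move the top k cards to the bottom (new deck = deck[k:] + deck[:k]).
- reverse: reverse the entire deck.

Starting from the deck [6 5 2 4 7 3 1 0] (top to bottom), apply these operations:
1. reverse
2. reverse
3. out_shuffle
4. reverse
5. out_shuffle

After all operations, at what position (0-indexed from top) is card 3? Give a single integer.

After op 1 (reverse): [0 1 3 7 4 2 5 6]
After op 2 (reverse): [6 5 2 4 7 3 1 0]
After op 3 (out_shuffle): [6 7 5 3 2 1 4 0]
After op 4 (reverse): [0 4 1 2 3 5 7 6]
After op 5 (out_shuffle): [0 3 4 5 1 7 2 6]
Card 3 is at position 1.

Answer: 1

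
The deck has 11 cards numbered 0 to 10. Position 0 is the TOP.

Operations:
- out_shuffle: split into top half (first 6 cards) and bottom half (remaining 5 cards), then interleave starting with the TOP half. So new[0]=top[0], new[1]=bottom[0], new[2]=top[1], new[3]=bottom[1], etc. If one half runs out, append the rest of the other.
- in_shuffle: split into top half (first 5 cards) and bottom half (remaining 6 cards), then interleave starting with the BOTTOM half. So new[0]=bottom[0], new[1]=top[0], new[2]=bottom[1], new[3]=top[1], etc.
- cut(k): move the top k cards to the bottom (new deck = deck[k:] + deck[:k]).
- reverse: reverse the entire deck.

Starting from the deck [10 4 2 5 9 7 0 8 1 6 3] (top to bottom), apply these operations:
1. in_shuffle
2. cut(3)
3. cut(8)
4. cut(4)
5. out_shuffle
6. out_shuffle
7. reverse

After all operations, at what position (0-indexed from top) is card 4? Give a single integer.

Answer: 3

Derivation:
After op 1 (in_shuffle): [7 10 0 4 8 2 1 5 6 9 3]
After op 2 (cut(3)): [4 8 2 1 5 6 9 3 7 10 0]
After op 3 (cut(8)): [7 10 0 4 8 2 1 5 6 9 3]
After op 4 (cut(4)): [8 2 1 5 6 9 3 7 10 0 4]
After op 5 (out_shuffle): [8 3 2 7 1 10 5 0 6 4 9]
After op 6 (out_shuffle): [8 5 3 0 2 6 7 4 1 9 10]
After op 7 (reverse): [10 9 1 4 7 6 2 0 3 5 8]
Card 4 is at position 3.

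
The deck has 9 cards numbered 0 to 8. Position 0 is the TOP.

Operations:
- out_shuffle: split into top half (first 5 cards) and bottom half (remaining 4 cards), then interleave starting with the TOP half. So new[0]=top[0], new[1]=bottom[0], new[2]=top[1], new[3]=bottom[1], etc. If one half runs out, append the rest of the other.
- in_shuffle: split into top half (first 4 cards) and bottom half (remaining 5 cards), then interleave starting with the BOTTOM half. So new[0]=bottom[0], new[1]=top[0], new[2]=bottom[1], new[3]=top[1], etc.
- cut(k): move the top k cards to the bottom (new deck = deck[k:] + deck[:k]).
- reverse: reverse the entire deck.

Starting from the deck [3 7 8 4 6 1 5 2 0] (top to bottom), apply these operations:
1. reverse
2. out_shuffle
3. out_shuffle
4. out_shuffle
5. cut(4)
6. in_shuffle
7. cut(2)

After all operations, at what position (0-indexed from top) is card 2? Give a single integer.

Answer: 7

Derivation:
After op 1 (reverse): [0 2 5 1 6 4 8 7 3]
After op 2 (out_shuffle): [0 4 2 8 5 7 1 3 6]
After op 3 (out_shuffle): [0 7 4 1 2 3 8 6 5]
After op 4 (out_shuffle): [0 3 7 8 4 6 1 5 2]
After op 5 (cut(4)): [4 6 1 5 2 0 3 7 8]
After op 6 (in_shuffle): [2 4 0 6 3 1 7 5 8]
After op 7 (cut(2)): [0 6 3 1 7 5 8 2 4]
Card 2 is at position 7.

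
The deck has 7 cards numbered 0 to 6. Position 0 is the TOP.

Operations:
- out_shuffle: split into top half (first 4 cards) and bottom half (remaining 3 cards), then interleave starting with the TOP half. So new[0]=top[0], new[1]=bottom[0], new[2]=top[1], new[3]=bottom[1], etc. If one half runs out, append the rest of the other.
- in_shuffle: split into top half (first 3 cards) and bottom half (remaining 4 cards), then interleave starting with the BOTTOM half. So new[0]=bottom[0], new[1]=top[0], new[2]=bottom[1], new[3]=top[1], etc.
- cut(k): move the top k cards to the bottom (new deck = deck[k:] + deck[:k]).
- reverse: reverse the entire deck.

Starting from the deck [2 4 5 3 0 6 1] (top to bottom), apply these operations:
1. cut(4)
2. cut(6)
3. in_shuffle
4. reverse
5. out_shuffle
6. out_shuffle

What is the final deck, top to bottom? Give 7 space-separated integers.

Answer: 5 4 2 1 6 0 3

Derivation:
After op 1 (cut(4)): [0 6 1 2 4 5 3]
After op 2 (cut(6)): [3 0 6 1 2 4 5]
After op 3 (in_shuffle): [1 3 2 0 4 6 5]
After op 4 (reverse): [5 6 4 0 2 3 1]
After op 5 (out_shuffle): [5 2 6 3 4 1 0]
After op 6 (out_shuffle): [5 4 2 1 6 0 3]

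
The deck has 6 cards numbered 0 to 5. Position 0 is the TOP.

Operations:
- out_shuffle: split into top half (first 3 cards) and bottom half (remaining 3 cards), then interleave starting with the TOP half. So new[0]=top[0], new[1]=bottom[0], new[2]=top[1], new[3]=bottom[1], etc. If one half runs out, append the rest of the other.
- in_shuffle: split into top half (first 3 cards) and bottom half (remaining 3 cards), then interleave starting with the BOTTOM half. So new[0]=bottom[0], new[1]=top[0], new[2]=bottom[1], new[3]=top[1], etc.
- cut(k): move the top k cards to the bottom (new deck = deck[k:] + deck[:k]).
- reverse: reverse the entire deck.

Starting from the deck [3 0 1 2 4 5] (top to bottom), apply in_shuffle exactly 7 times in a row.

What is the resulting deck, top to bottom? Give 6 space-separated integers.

After op 1 (in_shuffle): [2 3 4 0 5 1]
After op 2 (in_shuffle): [0 2 5 3 1 4]
After op 3 (in_shuffle): [3 0 1 2 4 5]
After op 4 (in_shuffle): [2 3 4 0 5 1]
After op 5 (in_shuffle): [0 2 5 3 1 4]
After op 6 (in_shuffle): [3 0 1 2 4 5]
After op 7 (in_shuffle): [2 3 4 0 5 1]

Answer: 2 3 4 0 5 1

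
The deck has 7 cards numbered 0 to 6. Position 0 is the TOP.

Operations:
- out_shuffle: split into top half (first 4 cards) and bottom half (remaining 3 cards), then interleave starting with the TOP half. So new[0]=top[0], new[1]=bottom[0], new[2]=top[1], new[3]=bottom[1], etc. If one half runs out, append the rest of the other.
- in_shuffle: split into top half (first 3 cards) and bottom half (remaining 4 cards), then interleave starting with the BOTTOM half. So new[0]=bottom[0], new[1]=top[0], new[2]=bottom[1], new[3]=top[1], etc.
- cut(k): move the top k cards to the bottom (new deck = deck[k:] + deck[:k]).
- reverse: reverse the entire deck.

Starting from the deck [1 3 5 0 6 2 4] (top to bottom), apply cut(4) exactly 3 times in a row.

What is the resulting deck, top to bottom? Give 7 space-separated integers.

Answer: 2 4 1 3 5 0 6

Derivation:
After op 1 (cut(4)): [6 2 4 1 3 5 0]
After op 2 (cut(4)): [3 5 0 6 2 4 1]
After op 3 (cut(4)): [2 4 1 3 5 0 6]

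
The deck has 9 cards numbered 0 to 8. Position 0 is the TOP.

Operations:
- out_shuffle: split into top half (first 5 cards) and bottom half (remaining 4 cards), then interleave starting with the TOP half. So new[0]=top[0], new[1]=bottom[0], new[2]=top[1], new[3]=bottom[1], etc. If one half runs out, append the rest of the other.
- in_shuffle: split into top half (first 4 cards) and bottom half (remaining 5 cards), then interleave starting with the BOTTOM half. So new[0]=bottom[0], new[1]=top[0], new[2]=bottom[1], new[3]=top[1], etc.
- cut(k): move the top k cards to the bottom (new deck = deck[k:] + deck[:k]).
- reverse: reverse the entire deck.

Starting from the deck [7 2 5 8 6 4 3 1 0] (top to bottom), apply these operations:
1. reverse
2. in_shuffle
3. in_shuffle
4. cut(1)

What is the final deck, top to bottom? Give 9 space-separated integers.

After op 1 (reverse): [0 1 3 4 6 8 5 2 7]
After op 2 (in_shuffle): [6 0 8 1 5 3 2 4 7]
After op 3 (in_shuffle): [5 6 3 0 2 8 4 1 7]
After op 4 (cut(1)): [6 3 0 2 8 4 1 7 5]

Answer: 6 3 0 2 8 4 1 7 5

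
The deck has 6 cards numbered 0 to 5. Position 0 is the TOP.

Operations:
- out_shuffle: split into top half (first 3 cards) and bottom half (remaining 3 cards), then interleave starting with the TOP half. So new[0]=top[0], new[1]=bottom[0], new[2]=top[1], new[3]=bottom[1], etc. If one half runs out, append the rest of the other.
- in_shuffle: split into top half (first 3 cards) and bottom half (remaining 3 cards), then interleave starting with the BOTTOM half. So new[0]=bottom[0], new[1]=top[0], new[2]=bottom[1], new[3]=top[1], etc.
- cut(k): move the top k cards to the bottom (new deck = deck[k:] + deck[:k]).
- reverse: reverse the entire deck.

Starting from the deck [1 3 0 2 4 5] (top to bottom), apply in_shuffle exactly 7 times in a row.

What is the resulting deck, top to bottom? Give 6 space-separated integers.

Answer: 2 1 4 3 5 0

Derivation:
After op 1 (in_shuffle): [2 1 4 3 5 0]
After op 2 (in_shuffle): [3 2 5 1 0 4]
After op 3 (in_shuffle): [1 3 0 2 4 5]
After op 4 (in_shuffle): [2 1 4 3 5 0]
After op 5 (in_shuffle): [3 2 5 1 0 4]
After op 6 (in_shuffle): [1 3 0 2 4 5]
After op 7 (in_shuffle): [2 1 4 3 5 0]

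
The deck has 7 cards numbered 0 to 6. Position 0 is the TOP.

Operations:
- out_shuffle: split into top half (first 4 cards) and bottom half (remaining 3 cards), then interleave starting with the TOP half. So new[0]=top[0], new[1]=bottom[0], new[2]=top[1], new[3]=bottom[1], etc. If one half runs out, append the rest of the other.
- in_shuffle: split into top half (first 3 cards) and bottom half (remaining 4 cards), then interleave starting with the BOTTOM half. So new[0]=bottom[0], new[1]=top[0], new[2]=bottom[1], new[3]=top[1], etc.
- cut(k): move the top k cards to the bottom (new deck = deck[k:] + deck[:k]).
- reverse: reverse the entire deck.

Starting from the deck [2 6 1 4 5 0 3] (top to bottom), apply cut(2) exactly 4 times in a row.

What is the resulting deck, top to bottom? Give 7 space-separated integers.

Answer: 6 1 4 5 0 3 2

Derivation:
After op 1 (cut(2)): [1 4 5 0 3 2 6]
After op 2 (cut(2)): [5 0 3 2 6 1 4]
After op 3 (cut(2)): [3 2 6 1 4 5 0]
After op 4 (cut(2)): [6 1 4 5 0 3 2]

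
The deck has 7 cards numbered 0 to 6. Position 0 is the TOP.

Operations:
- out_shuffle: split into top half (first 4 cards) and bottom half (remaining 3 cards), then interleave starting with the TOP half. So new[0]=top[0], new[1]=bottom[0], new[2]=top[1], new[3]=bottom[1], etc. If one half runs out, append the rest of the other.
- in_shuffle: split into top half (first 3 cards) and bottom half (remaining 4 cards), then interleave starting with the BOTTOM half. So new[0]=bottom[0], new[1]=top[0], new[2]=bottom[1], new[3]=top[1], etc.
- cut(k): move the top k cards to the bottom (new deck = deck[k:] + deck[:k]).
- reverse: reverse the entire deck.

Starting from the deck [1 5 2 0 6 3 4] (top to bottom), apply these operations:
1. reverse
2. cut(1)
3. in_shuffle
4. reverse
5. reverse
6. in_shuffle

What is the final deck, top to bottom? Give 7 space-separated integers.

After op 1 (reverse): [4 3 6 0 2 5 1]
After op 2 (cut(1)): [3 6 0 2 5 1 4]
After op 3 (in_shuffle): [2 3 5 6 1 0 4]
After op 4 (reverse): [4 0 1 6 5 3 2]
After op 5 (reverse): [2 3 5 6 1 0 4]
After op 6 (in_shuffle): [6 2 1 3 0 5 4]

Answer: 6 2 1 3 0 5 4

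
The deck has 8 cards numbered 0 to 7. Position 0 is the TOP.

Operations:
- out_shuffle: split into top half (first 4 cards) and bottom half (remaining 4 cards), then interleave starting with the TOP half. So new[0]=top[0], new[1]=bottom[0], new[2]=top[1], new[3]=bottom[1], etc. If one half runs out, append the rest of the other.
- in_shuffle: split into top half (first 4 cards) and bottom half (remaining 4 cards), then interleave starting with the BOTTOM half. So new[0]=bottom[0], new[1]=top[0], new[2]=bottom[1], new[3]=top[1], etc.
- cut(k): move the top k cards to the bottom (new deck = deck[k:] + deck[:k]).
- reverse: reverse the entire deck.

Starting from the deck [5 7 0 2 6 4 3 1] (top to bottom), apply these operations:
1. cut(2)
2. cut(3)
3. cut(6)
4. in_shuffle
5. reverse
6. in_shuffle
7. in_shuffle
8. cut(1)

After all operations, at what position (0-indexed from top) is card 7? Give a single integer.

After op 1 (cut(2)): [0 2 6 4 3 1 5 7]
After op 2 (cut(3)): [4 3 1 5 7 0 2 6]
After op 3 (cut(6)): [2 6 4 3 1 5 7 0]
After op 4 (in_shuffle): [1 2 5 6 7 4 0 3]
After op 5 (reverse): [3 0 4 7 6 5 2 1]
After op 6 (in_shuffle): [6 3 5 0 2 4 1 7]
After op 7 (in_shuffle): [2 6 4 3 1 5 7 0]
After op 8 (cut(1)): [6 4 3 1 5 7 0 2]
Card 7 is at position 5.

Answer: 5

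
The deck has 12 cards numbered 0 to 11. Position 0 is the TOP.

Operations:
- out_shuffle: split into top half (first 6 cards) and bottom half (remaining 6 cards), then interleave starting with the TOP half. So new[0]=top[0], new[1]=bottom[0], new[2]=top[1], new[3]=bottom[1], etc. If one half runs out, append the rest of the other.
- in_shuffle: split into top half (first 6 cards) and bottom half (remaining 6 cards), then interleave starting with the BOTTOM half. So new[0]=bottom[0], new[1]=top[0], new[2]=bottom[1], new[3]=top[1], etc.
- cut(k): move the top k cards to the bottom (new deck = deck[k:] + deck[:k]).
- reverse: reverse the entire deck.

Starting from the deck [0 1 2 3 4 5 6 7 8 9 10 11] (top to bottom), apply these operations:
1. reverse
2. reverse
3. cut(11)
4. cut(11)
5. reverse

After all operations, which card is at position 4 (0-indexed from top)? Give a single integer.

After op 1 (reverse): [11 10 9 8 7 6 5 4 3 2 1 0]
After op 2 (reverse): [0 1 2 3 4 5 6 7 8 9 10 11]
After op 3 (cut(11)): [11 0 1 2 3 4 5 6 7 8 9 10]
After op 4 (cut(11)): [10 11 0 1 2 3 4 5 6 7 8 9]
After op 5 (reverse): [9 8 7 6 5 4 3 2 1 0 11 10]
Position 4: card 5.

Answer: 5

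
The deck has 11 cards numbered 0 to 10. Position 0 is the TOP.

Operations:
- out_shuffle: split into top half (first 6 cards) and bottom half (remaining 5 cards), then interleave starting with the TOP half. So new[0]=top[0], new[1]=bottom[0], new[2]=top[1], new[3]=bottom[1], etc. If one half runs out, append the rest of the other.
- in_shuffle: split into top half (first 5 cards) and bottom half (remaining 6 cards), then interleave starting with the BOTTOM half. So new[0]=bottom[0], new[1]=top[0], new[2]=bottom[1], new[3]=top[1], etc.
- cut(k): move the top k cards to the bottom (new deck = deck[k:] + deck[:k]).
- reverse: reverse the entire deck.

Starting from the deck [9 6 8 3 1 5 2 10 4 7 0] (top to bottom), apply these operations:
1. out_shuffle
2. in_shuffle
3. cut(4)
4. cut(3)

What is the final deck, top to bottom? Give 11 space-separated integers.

Answer: 10 0 8 5 4 9 3 2 7 6 1

Derivation:
After op 1 (out_shuffle): [9 2 6 10 8 4 3 7 1 0 5]
After op 2 (in_shuffle): [4 9 3 2 7 6 1 10 0 8 5]
After op 3 (cut(4)): [7 6 1 10 0 8 5 4 9 3 2]
After op 4 (cut(3)): [10 0 8 5 4 9 3 2 7 6 1]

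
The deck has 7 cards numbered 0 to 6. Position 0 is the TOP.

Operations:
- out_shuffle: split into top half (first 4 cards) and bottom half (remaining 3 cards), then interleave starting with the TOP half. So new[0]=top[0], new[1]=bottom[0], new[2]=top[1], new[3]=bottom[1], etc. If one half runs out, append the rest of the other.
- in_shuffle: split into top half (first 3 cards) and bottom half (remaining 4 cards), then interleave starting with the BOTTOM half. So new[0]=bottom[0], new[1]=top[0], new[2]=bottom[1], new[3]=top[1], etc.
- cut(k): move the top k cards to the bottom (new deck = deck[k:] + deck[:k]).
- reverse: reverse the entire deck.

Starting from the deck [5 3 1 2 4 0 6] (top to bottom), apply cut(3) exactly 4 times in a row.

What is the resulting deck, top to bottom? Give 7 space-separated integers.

Answer: 0 6 5 3 1 2 4

Derivation:
After op 1 (cut(3)): [2 4 0 6 5 3 1]
After op 2 (cut(3)): [6 5 3 1 2 4 0]
After op 3 (cut(3)): [1 2 4 0 6 5 3]
After op 4 (cut(3)): [0 6 5 3 1 2 4]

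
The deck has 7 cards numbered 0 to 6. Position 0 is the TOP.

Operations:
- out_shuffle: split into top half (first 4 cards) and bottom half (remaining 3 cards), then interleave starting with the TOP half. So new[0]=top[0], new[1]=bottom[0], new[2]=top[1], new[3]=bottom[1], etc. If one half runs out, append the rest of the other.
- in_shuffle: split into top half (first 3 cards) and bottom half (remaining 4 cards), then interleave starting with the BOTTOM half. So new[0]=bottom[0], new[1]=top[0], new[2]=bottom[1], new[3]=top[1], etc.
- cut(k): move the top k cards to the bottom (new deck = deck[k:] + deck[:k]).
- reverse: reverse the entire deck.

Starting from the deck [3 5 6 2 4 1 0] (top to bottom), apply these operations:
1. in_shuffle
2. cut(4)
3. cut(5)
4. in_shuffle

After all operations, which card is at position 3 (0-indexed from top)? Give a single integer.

Answer: 5

Derivation:
After op 1 (in_shuffle): [2 3 4 5 1 6 0]
After op 2 (cut(4)): [1 6 0 2 3 4 5]
After op 3 (cut(5)): [4 5 1 6 0 2 3]
After op 4 (in_shuffle): [6 4 0 5 2 1 3]
Position 3: card 5.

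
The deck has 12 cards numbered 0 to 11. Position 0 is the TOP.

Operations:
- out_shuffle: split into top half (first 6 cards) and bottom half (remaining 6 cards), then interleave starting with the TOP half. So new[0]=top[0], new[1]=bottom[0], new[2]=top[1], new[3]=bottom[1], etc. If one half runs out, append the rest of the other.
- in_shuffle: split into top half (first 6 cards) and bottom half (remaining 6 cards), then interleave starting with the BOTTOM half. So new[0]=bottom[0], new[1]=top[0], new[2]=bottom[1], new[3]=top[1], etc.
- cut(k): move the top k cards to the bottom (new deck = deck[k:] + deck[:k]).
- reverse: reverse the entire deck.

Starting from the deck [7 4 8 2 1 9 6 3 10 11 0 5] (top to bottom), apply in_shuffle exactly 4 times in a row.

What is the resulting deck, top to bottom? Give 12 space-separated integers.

After op 1 (in_shuffle): [6 7 3 4 10 8 11 2 0 1 5 9]
After op 2 (in_shuffle): [11 6 2 7 0 3 1 4 5 10 9 8]
After op 3 (in_shuffle): [1 11 4 6 5 2 10 7 9 0 8 3]
After op 4 (in_shuffle): [10 1 7 11 9 4 0 6 8 5 3 2]

Answer: 10 1 7 11 9 4 0 6 8 5 3 2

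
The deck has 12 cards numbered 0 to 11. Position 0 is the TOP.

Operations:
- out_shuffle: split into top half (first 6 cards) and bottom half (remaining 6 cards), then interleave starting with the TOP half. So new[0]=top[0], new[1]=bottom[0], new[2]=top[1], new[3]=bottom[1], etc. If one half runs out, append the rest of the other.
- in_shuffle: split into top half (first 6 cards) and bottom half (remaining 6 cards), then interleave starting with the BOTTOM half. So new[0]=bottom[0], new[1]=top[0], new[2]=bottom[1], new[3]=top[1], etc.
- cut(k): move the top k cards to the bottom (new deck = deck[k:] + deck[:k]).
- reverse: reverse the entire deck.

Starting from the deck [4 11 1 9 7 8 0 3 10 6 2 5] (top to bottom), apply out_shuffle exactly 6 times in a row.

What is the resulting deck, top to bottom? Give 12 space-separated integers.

Answer: 4 8 2 7 6 9 10 1 3 11 0 5

Derivation:
After op 1 (out_shuffle): [4 0 11 3 1 10 9 6 7 2 8 5]
After op 2 (out_shuffle): [4 9 0 6 11 7 3 2 1 8 10 5]
After op 3 (out_shuffle): [4 3 9 2 0 1 6 8 11 10 7 5]
After op 4 (out_shuffle): [4 6 3 8 9 11 2 10 0 7 1 5]
After op 5 (out_shuffle): [4 2 6 10 3 0 8 7 9 1 11 5]
After op 6 (out_shuffle): [4 8 2 7 6 9 10 1 3 11 0 5]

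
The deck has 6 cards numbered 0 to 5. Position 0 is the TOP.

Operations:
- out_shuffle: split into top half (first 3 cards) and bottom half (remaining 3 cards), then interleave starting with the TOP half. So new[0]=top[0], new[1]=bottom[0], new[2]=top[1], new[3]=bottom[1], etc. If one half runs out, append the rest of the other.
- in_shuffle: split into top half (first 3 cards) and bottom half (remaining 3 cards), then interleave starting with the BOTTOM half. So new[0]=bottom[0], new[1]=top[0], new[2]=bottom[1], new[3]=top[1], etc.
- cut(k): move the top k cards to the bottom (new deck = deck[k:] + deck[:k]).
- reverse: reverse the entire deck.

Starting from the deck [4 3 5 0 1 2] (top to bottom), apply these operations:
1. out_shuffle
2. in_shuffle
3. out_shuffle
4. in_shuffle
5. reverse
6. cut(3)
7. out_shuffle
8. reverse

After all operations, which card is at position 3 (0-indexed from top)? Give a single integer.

After op 1 (out_shuffle): [4 0 3 1 5 2]
After op 2 (in_shuffle): [1 4 5 0 2 3]
After op 3 (out_shuffle): [1 0 4 2 5 3]
After op 4 (in_shuffle): [2 1 5 0 3 4]
After op 5 (reverse): [4 3 0 5 1 2]
After op 6 (cut(3)): [5 1 2 4 3 0]
After op 7 (out_shuffle): [5 4 1 3 2 0]
After op 8 (reverse): [0 2 3 1 4 5]
Position 3: card 1.

Answer: 1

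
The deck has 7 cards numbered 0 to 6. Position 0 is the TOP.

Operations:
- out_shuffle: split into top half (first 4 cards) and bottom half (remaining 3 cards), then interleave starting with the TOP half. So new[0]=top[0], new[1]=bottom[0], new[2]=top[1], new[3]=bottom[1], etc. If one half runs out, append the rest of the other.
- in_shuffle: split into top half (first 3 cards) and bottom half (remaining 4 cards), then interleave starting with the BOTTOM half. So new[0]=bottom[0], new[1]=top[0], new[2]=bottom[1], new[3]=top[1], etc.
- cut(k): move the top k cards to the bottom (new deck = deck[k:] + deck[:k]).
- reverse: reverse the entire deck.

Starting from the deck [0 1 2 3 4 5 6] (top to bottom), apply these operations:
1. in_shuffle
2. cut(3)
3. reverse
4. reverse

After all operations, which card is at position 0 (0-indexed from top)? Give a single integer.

After op 1 (in_shuffle): [3 0 4 1 5 2 6]
After op 2 (cut(3)): [1 5 2 6 3 0 4]
After op 3 (reverse): [4 0 3 6 2 5 1]
After op 4 (reverse): [1 5 2 6 3 0 4]
Position 0: card 1.

Answer: 1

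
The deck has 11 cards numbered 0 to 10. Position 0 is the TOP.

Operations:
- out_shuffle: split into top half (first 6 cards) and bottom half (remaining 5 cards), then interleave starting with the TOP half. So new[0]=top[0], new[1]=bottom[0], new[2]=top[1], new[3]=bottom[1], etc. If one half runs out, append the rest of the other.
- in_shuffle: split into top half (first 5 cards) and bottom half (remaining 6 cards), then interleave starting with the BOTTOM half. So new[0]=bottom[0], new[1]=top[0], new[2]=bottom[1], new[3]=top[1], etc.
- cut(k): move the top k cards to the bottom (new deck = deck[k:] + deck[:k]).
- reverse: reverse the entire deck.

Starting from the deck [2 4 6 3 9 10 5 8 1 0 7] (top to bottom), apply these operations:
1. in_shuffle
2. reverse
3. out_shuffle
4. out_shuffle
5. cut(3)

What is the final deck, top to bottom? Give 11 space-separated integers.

After op 1 (in_shuffle): [10 2 5 4 8 6 1 3 0 9 7]
After op 2 (reverse): [7 9 0 3 1 6 8 4 5 2 10]
After op 3 (out_shuffle): [7 8 9 4 0 5 3 2 1 10 6]
After op 4 (out_shuffle): [7 3 8 2 9 1 4 10 0 6 5]
After op 5 (cut(3)): [2 9 1 4 10 0 6 5 7 3 8]

Answer: 2 9 1 4 10 0 6 5 7 3 8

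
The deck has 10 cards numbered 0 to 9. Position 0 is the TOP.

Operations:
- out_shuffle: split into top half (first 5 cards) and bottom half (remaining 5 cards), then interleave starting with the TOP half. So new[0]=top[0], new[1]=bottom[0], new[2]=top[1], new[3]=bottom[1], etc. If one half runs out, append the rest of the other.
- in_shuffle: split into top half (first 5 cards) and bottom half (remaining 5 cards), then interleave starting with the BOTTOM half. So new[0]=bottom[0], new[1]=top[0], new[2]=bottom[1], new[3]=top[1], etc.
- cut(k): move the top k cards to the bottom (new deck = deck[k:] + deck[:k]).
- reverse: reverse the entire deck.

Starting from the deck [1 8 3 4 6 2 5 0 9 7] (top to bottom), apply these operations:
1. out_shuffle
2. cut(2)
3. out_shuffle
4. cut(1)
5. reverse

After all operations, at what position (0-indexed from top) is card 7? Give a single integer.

Answer: 5

Derivation:
After op 1 (out_shuffle): [1 2 8 5 3 0 4 9 6 7]
After op 2 (cut(2)): [8 5 3 0 4 9 6 7 1 2]
After op 3 (out_shuffle): [8 9 5 6 3 7 0 1 4 2]
After op 4 (cut(1)): [9 5 6 3 7 0 1 4 2 8]
After op 5 (reverse): [8 2 4 1 0 7 3 6 5 9]
Card 7 is at position 5.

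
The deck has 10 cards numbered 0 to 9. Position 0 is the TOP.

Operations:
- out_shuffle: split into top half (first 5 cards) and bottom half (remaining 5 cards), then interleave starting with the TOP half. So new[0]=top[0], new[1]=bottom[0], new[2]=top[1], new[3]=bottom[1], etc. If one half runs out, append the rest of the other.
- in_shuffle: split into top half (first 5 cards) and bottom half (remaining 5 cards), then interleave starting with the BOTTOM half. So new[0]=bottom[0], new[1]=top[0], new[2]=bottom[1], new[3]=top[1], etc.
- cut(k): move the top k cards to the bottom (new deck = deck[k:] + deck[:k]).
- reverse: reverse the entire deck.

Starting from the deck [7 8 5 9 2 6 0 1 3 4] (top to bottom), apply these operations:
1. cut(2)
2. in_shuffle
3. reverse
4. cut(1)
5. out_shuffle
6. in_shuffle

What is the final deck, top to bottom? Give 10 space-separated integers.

After op 1 (cut(2)): [5 9 2 6 0 1 3 4 7 8]
After op 2 (in_shuffle): [1 5 3 9 4 2 7 6 8 0]
After op 3 (reverse): [0 8 6 7 2 4 9 3 5 1]
After op 4 (cut(1)): [8 6 7 2 4 9 3 5 1 0]
After op 5 (out_shuffle): [8 9 6 3 7 5 2 1 4 0]
After op 6 (in_shuffle): [5 8 2 9 1 6 4 3 0 7]

Answer: 5 8 2 9 1 6 4 3 0 7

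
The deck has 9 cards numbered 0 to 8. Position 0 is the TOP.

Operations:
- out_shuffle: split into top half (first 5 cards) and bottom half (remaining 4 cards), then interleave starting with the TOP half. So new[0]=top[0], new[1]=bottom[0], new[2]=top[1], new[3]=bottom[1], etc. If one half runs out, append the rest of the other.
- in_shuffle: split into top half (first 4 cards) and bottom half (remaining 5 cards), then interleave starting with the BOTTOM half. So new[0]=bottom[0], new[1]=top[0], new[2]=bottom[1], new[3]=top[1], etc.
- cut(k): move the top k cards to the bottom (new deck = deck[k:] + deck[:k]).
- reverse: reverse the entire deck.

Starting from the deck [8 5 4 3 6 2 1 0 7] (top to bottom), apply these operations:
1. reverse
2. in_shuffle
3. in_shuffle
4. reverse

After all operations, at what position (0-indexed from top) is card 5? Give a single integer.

After op 1 (reverse): [7 0 1 2 6 3 4 5 8]
After op 2 (in_shuffle): [6 7 3 0 4 1 5 2 8]
After op 3 (in_shuffle): [4 6 1 7 5 3 2 0 8]
After op 4 (reverse): [8 0 2 3 5 7 1 6 4]
Card 5 is at position 4.

Answer: 4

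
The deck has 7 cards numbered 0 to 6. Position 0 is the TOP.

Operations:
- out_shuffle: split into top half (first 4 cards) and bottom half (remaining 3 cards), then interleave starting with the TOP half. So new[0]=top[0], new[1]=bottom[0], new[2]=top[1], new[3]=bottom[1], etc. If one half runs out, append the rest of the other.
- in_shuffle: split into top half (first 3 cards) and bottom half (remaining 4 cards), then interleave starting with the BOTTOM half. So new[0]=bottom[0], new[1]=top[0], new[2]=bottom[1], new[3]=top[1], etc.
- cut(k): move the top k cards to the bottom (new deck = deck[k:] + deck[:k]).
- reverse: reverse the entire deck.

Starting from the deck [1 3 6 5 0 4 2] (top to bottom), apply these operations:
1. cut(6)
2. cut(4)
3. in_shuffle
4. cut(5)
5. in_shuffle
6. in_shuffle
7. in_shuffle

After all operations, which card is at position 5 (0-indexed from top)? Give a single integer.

After op 1 (cut(6)): [2 1 3 6 5 0 4]
After op 2 (cut(4)): [5 0 4 2 1 3 6]
After op 3 (in_shuffle): [2 5 1 0 3 4 6]
After op 4 (cut(5)): [4 6 2 5 1 0 3]
After op 5 (in_shuffle): [5 4 1 6 0 2 3]
After op 6 (in_shuffle): [6 5 0 4 2 1 3]
After op 7 (in_shuffle): [4 6 2 5 1 0 3]
Position 5: card 0.

Answer: 0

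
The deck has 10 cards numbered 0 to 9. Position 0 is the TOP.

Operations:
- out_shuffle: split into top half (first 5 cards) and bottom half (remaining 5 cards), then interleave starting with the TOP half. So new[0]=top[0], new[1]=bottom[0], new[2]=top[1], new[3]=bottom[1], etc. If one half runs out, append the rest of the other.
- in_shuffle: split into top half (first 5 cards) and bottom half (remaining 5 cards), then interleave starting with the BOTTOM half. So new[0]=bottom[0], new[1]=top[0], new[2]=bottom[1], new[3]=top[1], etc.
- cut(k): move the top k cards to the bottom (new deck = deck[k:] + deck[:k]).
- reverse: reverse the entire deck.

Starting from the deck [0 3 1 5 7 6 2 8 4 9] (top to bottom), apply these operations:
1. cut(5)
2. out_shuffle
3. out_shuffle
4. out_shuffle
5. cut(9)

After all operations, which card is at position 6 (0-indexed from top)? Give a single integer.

Answer: 9

Derivation:
After op 1 (cut(5)): [6 2 8 4 9 0 3 1 5 7]
After op 2 (out_shuffle): [6 0 2 3 8 1 4 5 9 7]
After op 3 (out_shuffle): [6 1 0 4 2 5 3 9 8 7]
After op 4 (out_shuffle): [6 5 1 3 0 9 4 8 2 7]
After op 5 (cut(9)): [7 6 5 1 3 0 9 4 8 2]
Position 6: card 9.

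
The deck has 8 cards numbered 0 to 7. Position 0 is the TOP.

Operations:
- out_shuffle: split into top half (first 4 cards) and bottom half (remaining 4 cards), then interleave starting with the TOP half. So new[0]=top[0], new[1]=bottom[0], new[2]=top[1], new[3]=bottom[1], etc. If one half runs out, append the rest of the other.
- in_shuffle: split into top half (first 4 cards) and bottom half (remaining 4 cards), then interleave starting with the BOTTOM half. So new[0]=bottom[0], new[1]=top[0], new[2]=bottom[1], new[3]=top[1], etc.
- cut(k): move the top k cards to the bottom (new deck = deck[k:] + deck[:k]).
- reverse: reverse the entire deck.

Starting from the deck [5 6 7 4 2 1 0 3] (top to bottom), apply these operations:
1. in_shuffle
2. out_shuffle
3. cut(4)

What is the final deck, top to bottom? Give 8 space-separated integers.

After op 1 (in_shuffle): [2 5 1 6 0 7 3 4]
After op 2 (out_shuffle): [2 0 5 7 1 3 6 4]
After op 3 (cut(4)): [1 3 6 4 2 0 5 7]

Answer: 1 3 6 4 2 0 5 7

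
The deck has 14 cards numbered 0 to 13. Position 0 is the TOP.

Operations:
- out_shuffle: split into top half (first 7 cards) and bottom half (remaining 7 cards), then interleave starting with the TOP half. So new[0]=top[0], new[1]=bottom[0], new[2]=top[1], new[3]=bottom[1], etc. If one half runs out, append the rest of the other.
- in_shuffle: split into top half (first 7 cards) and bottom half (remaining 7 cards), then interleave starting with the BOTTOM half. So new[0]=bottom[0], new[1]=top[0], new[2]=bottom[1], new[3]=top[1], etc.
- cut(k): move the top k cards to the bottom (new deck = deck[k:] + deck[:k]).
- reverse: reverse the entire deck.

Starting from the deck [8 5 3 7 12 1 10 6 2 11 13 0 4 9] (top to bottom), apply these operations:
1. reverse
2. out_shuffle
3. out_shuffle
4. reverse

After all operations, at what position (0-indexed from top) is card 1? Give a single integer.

Answer: 7

Derivation:
After op 1 (reverse): [9 4 0 13 11 2 6 10 1 12 7 3 5 8]
After op 2 (out_shuffle): [9 10 4 1 0 12 13 7 11 3 2 5 6 8]
After op 3 (out_shuffle): [9 7 10 11 4 3 1 2 0 5 12 6 13 8]
After op 4 (reverse): [8 13 6 12 5 0 2 1 3 4 11 10 7 9]
Card 1 is at position 7.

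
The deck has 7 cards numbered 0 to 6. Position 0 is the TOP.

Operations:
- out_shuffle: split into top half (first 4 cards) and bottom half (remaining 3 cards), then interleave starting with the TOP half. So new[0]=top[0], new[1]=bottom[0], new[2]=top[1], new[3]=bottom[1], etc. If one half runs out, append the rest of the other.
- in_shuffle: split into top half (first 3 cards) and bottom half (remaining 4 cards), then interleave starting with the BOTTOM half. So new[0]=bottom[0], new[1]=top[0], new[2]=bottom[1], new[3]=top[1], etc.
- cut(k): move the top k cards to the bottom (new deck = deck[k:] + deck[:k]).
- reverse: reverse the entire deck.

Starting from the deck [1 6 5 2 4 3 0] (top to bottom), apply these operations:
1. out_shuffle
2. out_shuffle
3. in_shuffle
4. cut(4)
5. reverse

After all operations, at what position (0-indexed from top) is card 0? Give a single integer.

Answer: 3

Derivation:
After op 1 (out_shuffle): [1 4 6 3 5 0 2]
After op 2 (out_shuffle): [1 5 4 0 6 2 3]
After op 3 (in_shuffle): [0 1 6 5 2 4 3]
After op 4 (cut(4)): [2 4 3 0 1 6 5]
After op 5 (reverse): [5 6 1 0 3 4 2]
Card 0 is at position 3.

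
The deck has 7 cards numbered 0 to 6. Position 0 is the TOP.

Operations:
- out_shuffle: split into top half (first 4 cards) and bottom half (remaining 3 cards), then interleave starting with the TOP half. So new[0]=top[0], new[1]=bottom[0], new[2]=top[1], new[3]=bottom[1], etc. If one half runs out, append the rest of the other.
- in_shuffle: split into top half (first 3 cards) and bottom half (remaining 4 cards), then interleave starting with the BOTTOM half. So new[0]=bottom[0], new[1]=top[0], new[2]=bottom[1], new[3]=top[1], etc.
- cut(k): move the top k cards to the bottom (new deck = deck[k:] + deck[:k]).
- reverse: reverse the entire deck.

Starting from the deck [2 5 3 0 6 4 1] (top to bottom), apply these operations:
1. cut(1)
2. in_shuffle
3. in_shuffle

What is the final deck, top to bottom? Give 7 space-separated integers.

Answer: 3 6 1 5 0 4 2

Derivation:
After op 1 (cut(1)): [5 3 0 6 4 1 2]
After op 2 (in_shuffle): [6 5 4 3 1 0 2]
After op 3 (in_shuffle): [3 6 1 5 0 4 2]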